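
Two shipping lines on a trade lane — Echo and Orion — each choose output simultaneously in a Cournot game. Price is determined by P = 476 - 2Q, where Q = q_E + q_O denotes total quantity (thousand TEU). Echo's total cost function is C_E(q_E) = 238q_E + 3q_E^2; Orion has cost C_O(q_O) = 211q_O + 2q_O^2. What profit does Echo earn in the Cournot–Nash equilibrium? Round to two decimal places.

1634.24

Echo's profit: π_E = (476 - 2Q)q_E - (238q_E + 3q_E²). Setting ∂π_E/∂q_E = 0: 238 - 10q_E - 2(q_O) = 0.
Orion's first-order condition: 265 - 8q_O - 2(q_E) = 0.
So q_E = (238 - 2q_O)/10 and q_O = (265 - 2q_E)/8.
Solving the pair: q_E = 687/38, q_O = 1087/38.
Price P = 476 - 2·(887/19) = 382.6316.
Echo's profit: 382.6316·(687/38) - 238·(687/38) - 3(687/38)² = 1634.2417.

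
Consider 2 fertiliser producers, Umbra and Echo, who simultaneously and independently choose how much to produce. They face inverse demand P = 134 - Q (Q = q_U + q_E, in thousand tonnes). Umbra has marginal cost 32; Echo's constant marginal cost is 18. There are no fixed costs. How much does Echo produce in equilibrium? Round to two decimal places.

Umbra's profit: π_U = (134 - Q)q_U - (32q_U). Setting ∂π_U/∂q_U = 0: 102 - 2q_U - (q_E) = 0.
Echo's profit: π_E = (134 - Q)q_E - (18q_E). Setting ∂π_E/∂q_E = 0: 116 - 2q_E - (q_U) = 0.
So q_U = (102 - q_E)/2 and q_E = (116 - q_U)/2.
Solving the pair: q_U = 88/3, q_E = 130/3.

43.33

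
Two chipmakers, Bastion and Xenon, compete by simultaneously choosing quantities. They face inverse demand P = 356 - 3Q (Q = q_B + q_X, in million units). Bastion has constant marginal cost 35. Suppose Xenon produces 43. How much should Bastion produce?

With the rival's output fixed at 43, Bastion's profit is π_B = (356 - 3·43 - 3q_B)q_B - (35q_B) = (227 - 3q_B)q_B - (35q_B).
∂π_B/∂q_B = 192 - 6q_B = 0, so q_B = 32.

32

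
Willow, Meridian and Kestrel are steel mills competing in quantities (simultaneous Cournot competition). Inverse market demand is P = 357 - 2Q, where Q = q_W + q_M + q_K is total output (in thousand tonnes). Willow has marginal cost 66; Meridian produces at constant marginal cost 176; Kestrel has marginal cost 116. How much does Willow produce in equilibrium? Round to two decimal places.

Willow's profit: π_W = (357 - 2Q)q_W - (66q_W). Setting ∂π_W/∂q_W = 0: 291 - 4q_W - 2(q_M + q_K) = 0.
Meridian's first-order condition: 181 - 4q_M - 2(q_W + q_K) = 0.
Kestrel's first-order condition: 241 - 4q_K - 2(q_W + q_M) = 0.
Adding the 3 first-order conditions: 713 − 8Q = 0, so Q = 713/8.
Back-substituting: q_W = (291 − 713/4)/2 = 451/8, q_M = (181 − 713/4)/2 = 11/8, q_K = (241 − 713/4)/2 = 251/8.

56.38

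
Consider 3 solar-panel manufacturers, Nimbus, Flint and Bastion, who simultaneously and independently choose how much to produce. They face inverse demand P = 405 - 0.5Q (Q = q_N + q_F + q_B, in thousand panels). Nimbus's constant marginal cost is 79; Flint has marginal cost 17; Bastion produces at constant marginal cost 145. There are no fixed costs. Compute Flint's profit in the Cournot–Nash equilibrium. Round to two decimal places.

41760.50

Nimbus's profit: π_N = (405 - 0.5Q)q_N - (79q_N). Setting ∂π_N/∂q_N = 0: 326 - q_N - (1/2)(q_F + q_B) = 0.
Flint's profit: π_F = (405 - 0.5Q)q_F - (17q_F). Setting ∂π_F/∂q_F = 0: 388 - q_F - (1/2)(q_N + q_B) = 0.
Bastion's profit: π_B = (405 - 0.5Q)q_B - (145q_B). Setting ∂π_B/∂q_B = 0: 260 - q_B - (1/2)(q_N + q_F) = 0.
Adding the 3 first-order conditions: 974 − 2Q = 0, so Q = 487.
Back-substituting: q_N = (326 − 487/2)/(1/2) = 165, q_F = (388 − 487/2)/(1/2) = 289, q_B = (260 − 487/2)/(1/2) = 33.
Price P = 405 - (1/2)·487 = 323/2.
Flint's profit: (323/2 - 17)·289 = 41760.5000.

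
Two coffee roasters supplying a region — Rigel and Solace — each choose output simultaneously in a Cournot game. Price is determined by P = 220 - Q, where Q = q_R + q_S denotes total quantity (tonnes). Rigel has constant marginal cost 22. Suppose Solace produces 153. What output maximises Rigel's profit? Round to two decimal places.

With the rival's output fixed at 153, Rigel's profit is π_R = (220 - 153 - q_R)q_R - (22q_R) = (67 - q_R)q_R - (22q_R).
∂π_R/∂q_R = 45 - 2q_R = 0, so q_R = 45/2.

22.50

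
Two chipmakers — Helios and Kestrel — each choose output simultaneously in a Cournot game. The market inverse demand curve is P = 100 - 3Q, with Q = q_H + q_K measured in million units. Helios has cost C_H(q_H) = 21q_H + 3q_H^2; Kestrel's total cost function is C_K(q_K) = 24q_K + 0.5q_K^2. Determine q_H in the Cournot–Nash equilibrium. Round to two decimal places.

Helios's profit: π_H = (100 - 3Q)q_H - (21q_H + 3q_H²). Setting ∂π_H/∂q_H = 0: 79 - 12q_H - 3(q_K) = 0.
Kestrel's first-order condition: 76 - 7q_K - 3(q_H) = 0.
Best responses: q_H = (79 - 3q_K)/12, q_K = (76 - 3q_H)/7.
Substituting one into the other gives q_H = 13/3 and q_K = 9.

4.33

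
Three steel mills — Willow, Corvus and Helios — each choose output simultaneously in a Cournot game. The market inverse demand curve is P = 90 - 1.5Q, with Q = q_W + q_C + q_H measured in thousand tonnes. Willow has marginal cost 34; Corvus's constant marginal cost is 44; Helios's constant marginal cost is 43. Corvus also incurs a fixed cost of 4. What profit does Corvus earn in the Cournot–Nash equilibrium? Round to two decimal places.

Willow's profit: π_W = (90 - 1.5Q)q_W - (34q_W). Setting ∂π_W/∂q_W = 0: 56 - 3q_W - (3/2)(q_C + q_H) = 0.
Corvus's profit: π_C = (90 - 1.5Q)q_C - (44q_C). Setting ∂π_C/∂q_C = 0: 46 - 3q_C - (3/2)(q_W + q_H) = 0.
Helios's first-order condition: 47 - 3q_H - (3/2)(q_W + q_C) = 0.
Summing all 3 equations gives 149 − 6Q = 0, hence Q = 149/6.
Back-substituting: q_W = (56 − 149/4)/(3/2) = 25/2, q_C = (46 − 149/4)/(3/2) = 35/6, q_H = (47 − 149/4)/(3/2) = 13/2.
Price P = 90 - (3/2)·(149/6) = 211/4.
Corvus's profit: (211/4 - 44)·(35/6) - 4 = 1129/24.

47.04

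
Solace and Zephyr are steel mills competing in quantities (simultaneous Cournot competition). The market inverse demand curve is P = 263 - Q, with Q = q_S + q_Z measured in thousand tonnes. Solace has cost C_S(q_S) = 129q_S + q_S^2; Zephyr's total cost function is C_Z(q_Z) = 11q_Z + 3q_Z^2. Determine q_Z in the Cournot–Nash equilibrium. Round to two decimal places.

28.19

Solace's profit: π_S = (263 - Q)q_S - (129q_S + q_S²). Setting ∂π_S/∂q_S = 0: 134 - 4q_S - (q_Z) = 0.
Zephyr's first-order condition: 252 - 8q_Z - (q_S) = 0.
So q_S = (134 - q_Z)/4 and q_Z = (252 - q_S)/8.
Solving the pair: q_S = 820/31, q_Z = 874/31.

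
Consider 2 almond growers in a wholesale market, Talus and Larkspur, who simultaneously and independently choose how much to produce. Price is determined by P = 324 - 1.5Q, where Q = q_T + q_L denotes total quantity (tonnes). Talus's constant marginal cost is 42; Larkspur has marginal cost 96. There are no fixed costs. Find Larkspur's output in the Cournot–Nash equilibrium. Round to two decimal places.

38.67

Talus's profit: π_T = (324 - 1.5Q)q_T - (42q_T). Setting ∂π_T/∂q_T = 0: 282 - 3q_T - (3/2)(q_L) = 0.
Larkspur's profit: π_L = (324 - 1.5Q)q_L - (96q_L). Setting ∂π_L/∂q_L = 0: 228 - 3q_L - (3/2)(q_T) = 0.
So q_T = (282 - (3/2)q_L)/3 and q_L = (228 - (3/2)q_T)/3.
Substituting one into the other gives q_T = 224/3 and q_L = 116/3.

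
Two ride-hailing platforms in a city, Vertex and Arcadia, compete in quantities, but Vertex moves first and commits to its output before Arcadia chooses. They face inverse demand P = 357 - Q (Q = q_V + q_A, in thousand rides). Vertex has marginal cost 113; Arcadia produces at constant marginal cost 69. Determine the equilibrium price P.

163

Solve by backward induction. Given q_V, the follower Arcadia maximises π_A = (357 - q_V - q_A)q_A - 69q_A.
Setting the follower's marginal profit to zero, 288 - q_V - 2q_A = 0, i.e. q_A = (288 - q_V)/2.
Vertex substitutes q_A(q_V) into its own profit: π_V = q_V(357 - q_V - (288 - q_V)/2) - 113q_V = (213 - (1/2)q_V)q_V - 113q_V.
Maximising: ∂π_V/∂q_V = 100 - q_V = 0, giving q_V = 100.
Then q_A = (288 - 100)/2 = 94.
Total output Q = 194, so price P = 357 - 194 = 163.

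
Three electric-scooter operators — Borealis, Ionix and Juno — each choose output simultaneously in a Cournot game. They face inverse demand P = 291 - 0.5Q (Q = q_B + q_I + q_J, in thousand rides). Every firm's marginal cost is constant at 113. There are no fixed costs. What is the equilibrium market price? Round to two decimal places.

157.50

A representative firm's profit is π_i = q_i(291 - 0.5Q) - 113q_i.
First-order condition (treating rivals' output as given): 178 - q_i - (1/2)·Σ_{j≠i} q_j = 0.
With identical firms every q_j equals q_i, so Σ_{j≠i} q_j = 2q_i and 178 = 2q_i, giving q_i = 89.
Total output Q = 267, so price P = 291 - (1/2)·267 = 315/2.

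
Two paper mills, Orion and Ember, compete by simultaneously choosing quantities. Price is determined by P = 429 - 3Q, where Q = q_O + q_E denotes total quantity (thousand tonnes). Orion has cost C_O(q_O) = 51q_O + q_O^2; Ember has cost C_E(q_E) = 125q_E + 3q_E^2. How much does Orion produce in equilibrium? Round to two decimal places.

Orion's profit: π_O = (429 - 3Q)q_O - (51q_O + q_O²). Setting ∂π_O/∂q_O = 0: 378 - 8q_O - 3(q_E) = 0.
Ember's first-order condition: 304 - 12q_E - 3(q_O) = 0.
Rearranging gives the reaction functions q_O = (378 - 3q_E)/8 and q_E = (304 - 3q_O)/12.
Solving the pair: q_O = 1208/29, q_E = 1298/87.

41.66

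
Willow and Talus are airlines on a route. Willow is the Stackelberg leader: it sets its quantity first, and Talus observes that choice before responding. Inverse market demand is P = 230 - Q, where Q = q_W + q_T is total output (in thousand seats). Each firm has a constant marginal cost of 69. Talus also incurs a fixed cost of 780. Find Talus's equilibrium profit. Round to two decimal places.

840.06

Solve by backward induction. Given q_W, the follower Talus maximises π_T = (230 - q_W - q_T)q_T - 69q_T.
Follower FOC: 161 - q_W - 2q_T = 0, so q_T(q_W) = (161 - q_W)/2.
The leader anticipates this reaction. Substituting into P = 230 - Q gives P = 299/2 - (1/2)q_W, so π_W = (299/2 - (1/2)q_W)q_W - 69q_W.
Maximising: ∂π_W/∂q_W = 161/2 - q_W = 0, giving q_W = 161/2.
Then q_T = (161 - 161/2)/2 = 161/4.
Price P = 230 - 483/4 = 437/4.
Talus's profit: (437/4 - 69)·(161/4) - 780 = 840.0625.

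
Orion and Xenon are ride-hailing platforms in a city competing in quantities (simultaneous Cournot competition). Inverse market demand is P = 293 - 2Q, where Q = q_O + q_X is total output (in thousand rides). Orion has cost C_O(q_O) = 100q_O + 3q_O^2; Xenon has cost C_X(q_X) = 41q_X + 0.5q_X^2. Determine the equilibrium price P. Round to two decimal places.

180.17

Orion's profit: π_O = (293 - 2Q)q_O - (100q_O + 3q_O²). Setting ∂π_O/∂q_O = 0: 193 - 10q_O - 2(q_X) = 0.
Xenon's profit: π_X = (293 - 2Q)q_X - (41q_X + (1/2)q_X²). Setting ∂π_X/∂q_X = 0: 252 - 5q_X - 2(q_O) = 0.
So q_O = (193 - 2q_X)/10 and q_X = (252 - 2q_O)/5.
Substituting one into the other gives q_O = 461/46 and q_X = 1067/23.
Total output Q = 56.4130, so price P = 293 - 2·56.4130 = 180.1739.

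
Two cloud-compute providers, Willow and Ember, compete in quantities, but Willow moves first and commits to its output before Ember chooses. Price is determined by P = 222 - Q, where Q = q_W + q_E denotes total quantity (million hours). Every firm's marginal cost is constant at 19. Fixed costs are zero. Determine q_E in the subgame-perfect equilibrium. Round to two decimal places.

50.75

Solve by backward induction. Given q_W, the follower Ember maximises π_E = (222 - q_W - q_E)q_E - 19q_E.
Setting the follower's marginal profit to zero, 203 - q_W - 2q_E = 0, i.e. q_E = (203 - q_W)/2.
Willow substitutes q_E(q_W) into its own profit: π_W = q_W(222 - q_W - (203 - q_W)/2) - 19q_W = (241/2 - (1/2)q_W)q_W - 19q_W.
Leader FOC: 203/2 - q_W = 0, so q_W = 203/2.
Then q_E = (203 - 203/2)/2 = 203/4.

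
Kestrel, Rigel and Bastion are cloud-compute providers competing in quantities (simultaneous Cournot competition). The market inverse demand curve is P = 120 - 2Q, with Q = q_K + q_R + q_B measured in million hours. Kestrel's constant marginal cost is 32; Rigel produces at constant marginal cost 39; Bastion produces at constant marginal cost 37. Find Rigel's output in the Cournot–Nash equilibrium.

9

Kestrel's profit: π_K = (120 - 2Q)q_K - (32q_K). Setting ∂π_K/∂q_K = 0: 88 - 4q_K - 2(q_R + q_B) = 0.
Rigel's first-order condition: 81 - 4q_R - 2(q_K + q_B) = 0.
Bastion's first-order condition: 83 - 4q_B - 2(q_K + q_R) = 0.
Summing all 3 equations gives 252 − 8Q = 0, hence Q = 63/2.
Back-substituting: q_K = (88 − 63)/2 = 25/2, q_R = (81 − 63)/2 = 9, q_B = (83 − 63)/2 = 10.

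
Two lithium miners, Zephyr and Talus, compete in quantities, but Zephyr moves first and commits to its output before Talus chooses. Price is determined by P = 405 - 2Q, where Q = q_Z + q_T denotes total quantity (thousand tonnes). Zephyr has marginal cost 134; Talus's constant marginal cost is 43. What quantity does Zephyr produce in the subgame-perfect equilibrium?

Solve by backward induction. Given q_Z, the follower Talus maximises π_T = (405 - 2q_Z - 2q_T)q_T - 43q_T.
∂π_T/∂q_T = 362 - 2q_Z - 4q_T = 0 gives the reaction function q_T = (362 - 2q_Z)/4.
Zephyr substitutes q_T(q_Z) into its own profit: π_Z = q_Z(405 - 2q_Z - (362 - 2q_Z)/2) - 134q_Z = (224 - q_Z)q_Z - 134q_Z.
The leader's first-order condition 90 - 2q_Z = 0 yields q_Z = 45.
Then q_T = (362 - 2·45)/4 = 68.

45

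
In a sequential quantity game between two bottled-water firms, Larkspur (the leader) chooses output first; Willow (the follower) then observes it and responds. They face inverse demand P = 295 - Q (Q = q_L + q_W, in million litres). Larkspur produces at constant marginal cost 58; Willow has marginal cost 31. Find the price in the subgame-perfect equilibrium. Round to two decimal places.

110.50

The follower Willow best-responds to any q_L: π_W = (295 - Q)q_W - 31q_W.
∂π_W/∂q_W = 264 - q_L - 2q_W = 0 gives the reaction function q_W = (264 - q_L)/2.
The leader anticipates this reaction. Substituting into P = 295 - Q gives P = 163 - (1/2)q_L, so π_L = (163 - (1/2)q_L)q_L - 58q_L.
Leader FOC: 105 - q_L = 0, so q_L = 105.
Then q_W = (264 - 105)/2 = 159/2.
Total output Q = 369/2, so price P = 295 - 369/2 = 221/2.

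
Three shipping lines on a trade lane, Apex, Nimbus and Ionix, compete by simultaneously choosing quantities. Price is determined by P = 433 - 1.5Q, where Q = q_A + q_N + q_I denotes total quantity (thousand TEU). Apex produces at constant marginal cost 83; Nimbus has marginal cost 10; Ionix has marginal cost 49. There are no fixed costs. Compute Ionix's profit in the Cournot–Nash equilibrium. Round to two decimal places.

5985.04

Apex's profit: π_A = (433 - 1.5Q)q_A - (83q_A). Setting ∂π_A/∂q_A = 0: 350 - 3q_A - (3/2)(q_N + q_I) = 0.
Nimbus's profit: π_N = (433 - 1.5Q)q_N - (10q_N). Setting ∂π_N/∂q_N = 0: 423 - 3q_N - (3/2)(q_A + q_I) = 0.
Ionix's first-order condition: 384 - 3q_I - (3/2)(q_A + q_N) = 0.
Summing all 3 equations gives 1157 − 6Q = 0, hence Q = 1157/6.
Back-substituting: q_A = (350 − 1157/4)/(3/2) = 81/2, q_N = (423 − 1157/4)/(3/2) = 535/6, q_I = (384 − 1157/4)/(3/2) = 379/6.
Price P = 433 - (3/2)·(1157/6) = 575/4.
Ionix's profit: (575/4 - 49)·(379/6) = 5985.0417.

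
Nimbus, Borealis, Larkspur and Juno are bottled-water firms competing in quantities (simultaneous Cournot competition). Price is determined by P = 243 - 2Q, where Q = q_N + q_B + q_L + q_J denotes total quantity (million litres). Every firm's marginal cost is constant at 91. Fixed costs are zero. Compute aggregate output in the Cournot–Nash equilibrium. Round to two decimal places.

Each firm earns π_i = (243 - 2Q)q_i - 91q_i.
First-order condition (treating rivals' output as given): 152 - 4q_i - 2·Σ_{j≠i} q_j = 0.
By symmetry each firm produces the same amount; substituting Σ_{j≠i} q_j = 3q_i yields q_i = 152/10 = 76/5.
Total output Q = 76/5 + 76/5 + 76/5 + 76/5 = 304/5.

60.80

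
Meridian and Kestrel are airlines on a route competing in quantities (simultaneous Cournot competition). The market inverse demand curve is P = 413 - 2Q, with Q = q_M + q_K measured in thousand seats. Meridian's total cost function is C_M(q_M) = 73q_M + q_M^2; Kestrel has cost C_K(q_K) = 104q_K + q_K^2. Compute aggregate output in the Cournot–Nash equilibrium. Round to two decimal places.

81.13

Meridian's profit: π_M = (413 - 2Q)q_M - (73q_M + q_M²). Setting ∂π_M/∂q_M = 0: 340 - 6q_M - 2(q_K) = 0.
Kestrel's first-order condition: 309 - 6q_K - 2(q_M) = 0.
Best responses: q_M = (340 - 2q_K)/6, q_K = (309 - 2q_M)/6.
Solving the pair: q_M = 711/16, q_K = 587/16.
Total output Q = 711/16 + 587/16 = 649/8.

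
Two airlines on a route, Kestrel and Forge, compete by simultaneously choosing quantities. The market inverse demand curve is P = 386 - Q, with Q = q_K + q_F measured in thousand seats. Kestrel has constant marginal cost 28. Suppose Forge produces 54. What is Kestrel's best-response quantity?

With the rival's output fixed at 54, Kestrel's profit is π_K = (386 - 54 - q_K)q_K - (28q_K) = (332 - q_K)q_K - (28q_K).
∂π_K/∂q_K = 304 - 2q_K = 0, so q_K = 152.

152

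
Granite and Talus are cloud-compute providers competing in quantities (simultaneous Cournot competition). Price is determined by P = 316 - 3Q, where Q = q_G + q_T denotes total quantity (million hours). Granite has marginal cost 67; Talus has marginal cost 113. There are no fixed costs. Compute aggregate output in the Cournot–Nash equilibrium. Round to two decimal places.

Granite's profit: π_G = (316 - 3Q)q_G - (67q_G). Setting ∂π_G/∂q_G = 0: 249 - 6q_G - 3(q_T) = 0.
Talus's first-order condition: 203 - 6q_T - 3(q_G) = 0.
So q_G = (249 - 3q_T)/6 and q_T = (203 - 3q_G)/6.
Solving the pair: q_G = 295/9, q_T = 157/9.
Total output Q = 295/9 + 157/9 = 452/9.

50.22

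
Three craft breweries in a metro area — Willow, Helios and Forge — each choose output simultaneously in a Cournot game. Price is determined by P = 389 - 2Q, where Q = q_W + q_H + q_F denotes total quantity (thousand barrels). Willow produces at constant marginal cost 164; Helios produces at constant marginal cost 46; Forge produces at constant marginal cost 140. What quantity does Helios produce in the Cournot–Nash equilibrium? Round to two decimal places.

69.38

Willow's profit: π_W = (389 - 2Q)q_W - (164q_W). Setting ∂π_W/∂q_W = 0: 225 - 4q_W - 2(q_H + q_F) = 0.
Helios's profit: π_H = (389 - 2Q)q_H - (46q_H). Setting ∂π_H/∂q_H = 0: 343 - 4q_H - 2(q_W + q_F) = 0.
Forge's profit: π_F = (389 - 2Q)q_F - (140q_F). Setting ∂π_F/∂q_F = 0: 249 - 4q_F - 2(q_W + q_H) = 0.
Adding the 3 first-order conditions: 817 − 8Q = 0, so Q = 817/8.
Back-substituting: q_W = (225 − 817/4)/2 = 83/8, q_H = (343 − 817/4)/2 = 555/8, q_F = (249 − 817/4)/2 = 179/8.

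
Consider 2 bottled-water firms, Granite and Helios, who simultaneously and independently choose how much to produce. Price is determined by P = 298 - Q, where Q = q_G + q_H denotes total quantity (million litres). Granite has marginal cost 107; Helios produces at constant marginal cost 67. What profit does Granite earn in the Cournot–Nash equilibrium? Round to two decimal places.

Granite's profit: π_G = (298 - Q)q_G - (107q_G). Setting ∂π_G/∂q_G = 0: 191 - 2q_G - (q_H) = 0.
Helios's first-order condition: 231 - 2q_H - (q_G) = 0.
Rearranging gives the reaction functions q_G = (191 - q_H)/2 and q_H = (231 - q_G)/2.
Solving the pair: q_G = 151/3, q_H = 271/3.
Price P = 298 - 422/3 = 472/3.
Granite's profit: (472/3 - 107)·(151/3) = 2533.4444.

2533.44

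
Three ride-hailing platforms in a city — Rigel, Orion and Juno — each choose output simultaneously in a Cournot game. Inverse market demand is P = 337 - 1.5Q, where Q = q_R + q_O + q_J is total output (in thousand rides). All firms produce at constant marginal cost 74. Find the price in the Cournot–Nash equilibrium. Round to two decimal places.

Each firm earns π_i = (337 - 1.5Q)q_i - 74q_i.
Setting ∂π_i/∂q_i = 0 with rivals' quantities fixed: 263 - 3q_i - (3/2)·Σ_{j≠i} q_j = 0.
By symmetry each firm produces the same amount; substituting Σ_{j≠i} q_j = 2q_i yields q_i = 263/6.
Total output Q = 263/2, so price P = 337 - (3/2)·(263/2) = 559/4.

139.75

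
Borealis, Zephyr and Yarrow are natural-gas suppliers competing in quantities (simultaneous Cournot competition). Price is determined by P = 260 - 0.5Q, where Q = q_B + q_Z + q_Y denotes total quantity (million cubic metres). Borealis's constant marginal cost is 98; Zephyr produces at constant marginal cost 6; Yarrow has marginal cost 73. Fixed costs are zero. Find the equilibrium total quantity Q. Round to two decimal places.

301.50

Borealis's profit: π_B = (260 - 0.5Q)q_B - (98q_B). Setting ∂π_B/∂q_B = 0: 162 - q_B - (1/2)(q_Z + q_Y) = 0.
Zephyr's profit: π_Z = (260 - 0.5Q)q_Z - (6q_Z). Setting ∂π_Z/∂q_Z = 0: 254 - q_Z - (1/2)(q_B + q_Y) = 0.
Yarrow's profit: π_Y = (260 - 0.5Q)q_Y - (73q_Y). Setting ∂π_Y/∂q_Y = 0: 187 - q_Y - (1/2)(q_B + q_Z) = 0.
Summing all 3 equations gives 603 − 2Q = 0, hence Q = 603/2.
Back-substituting: q_B = (162 − 603/4)/(1/2) = 45/2, q_Z = (254 − 603/4)/(1/2) = 413/2, q_Y = (187 − 603/4)/(1/2) = 145/2.
Total output Q = 45/2 + 413/2 + 145/2 = 603/2.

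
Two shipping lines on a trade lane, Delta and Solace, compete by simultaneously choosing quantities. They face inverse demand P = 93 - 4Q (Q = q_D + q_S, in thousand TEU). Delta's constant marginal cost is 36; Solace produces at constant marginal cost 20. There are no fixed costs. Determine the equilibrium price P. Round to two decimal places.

49.67

Delta's profit: π_D = (93 - 4Q)q_D - (36q_D). Setting ∂π_D/∂q_D = 0: 57 - 8q_D - 4(q_S) = 0.
Solace's profit: π_S = (93 - 4Q)q_S - (20q_S). Setting ∂π_S/∂q_S = 0: 73 - 8q_S - 4(q_D) = 0.
Best responses: q_D = (57 - 4q_S)/8, q_S = (73 - 4q_D)/8.
Substituting one into the other gives q_D = 41/12 and q_S = 89/12.
Total output Q = 65/6, so price P = 93 - 4·(65/6) = 149/3.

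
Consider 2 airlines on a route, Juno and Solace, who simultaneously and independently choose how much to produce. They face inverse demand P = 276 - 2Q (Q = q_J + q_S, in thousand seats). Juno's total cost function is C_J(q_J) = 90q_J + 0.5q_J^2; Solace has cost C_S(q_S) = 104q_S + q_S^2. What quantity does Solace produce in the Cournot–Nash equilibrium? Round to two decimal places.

18.77

Juno's profit: π_J = (276 - 2Q)q_J - (90q_J + (1/2)q_J²). Setting ∂π_J/∂q_J = 0: 186 - 5q_J - 2(q_S) = 0.
Solace's profit: π_S = (276 - 2Q)q_S - (104q_S + q_S²). Setting ∂π_S/∂q_S = 0: 172 - 6q_S - 2(q_J) = 0.
So q_J = (186 - 2q_S)/5 and q_S = (172 - 2q_J)/6.
Substituting one into the other gives q_J = 386/13 and q_S = 244/13.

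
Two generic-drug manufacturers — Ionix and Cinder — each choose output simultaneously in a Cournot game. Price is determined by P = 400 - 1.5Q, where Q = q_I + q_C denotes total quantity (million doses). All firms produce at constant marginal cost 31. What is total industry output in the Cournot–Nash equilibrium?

A representative firm's profit is π_i = q_i(400 - 1.5Q) - 31q_i.
Setting ∂π_i/∂q_i = 0 with rivals' quantities fixed: 369 - 3q_i - (3/2)q_j = 0.
By symmetry each firm produces the same amount; substituting q_j = q_i yields q_i = 369/(9/2) = 82.
Total output Q = 82 + 82 = 164.

164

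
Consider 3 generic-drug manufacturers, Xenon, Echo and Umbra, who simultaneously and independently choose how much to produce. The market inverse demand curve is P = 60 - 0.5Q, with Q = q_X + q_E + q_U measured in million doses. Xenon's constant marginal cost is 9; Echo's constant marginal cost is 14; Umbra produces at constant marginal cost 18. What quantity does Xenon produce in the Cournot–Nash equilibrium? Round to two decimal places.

32.50

Xenon's profit: π_X = (60 - 0.5Q)q_X - (9q_X). Setting ∂π_X/∂q_X = 0: 51 - q_X - (1/2)(q_E + q_U) = 0.
Echo's profit: π_E = (60 - 0.5Q)q_E - (14q_E). Setting ∂π_E/∂q_E = 0: 46 - q_E - (1/2)(q_X + q_U) = 0.
Umbra's profit: π_U = (60 - 0.5Q)q_U - (18q_U). Setting ∂π_U/∂q_U = 0: 42 - q_U - (1/2)(q_X + q_E) = 0.
Adding the 3 first-order conditions: 139 − 2Q = 0, so Q = 139/2.
Back-substituting: q_X = (51 − 139/4)/(1/2) = 65/2, q_E = (46 − 139/4)/(1/2) = 45/2, q_U = (42 − 139/4)/(1/2) = 29/2.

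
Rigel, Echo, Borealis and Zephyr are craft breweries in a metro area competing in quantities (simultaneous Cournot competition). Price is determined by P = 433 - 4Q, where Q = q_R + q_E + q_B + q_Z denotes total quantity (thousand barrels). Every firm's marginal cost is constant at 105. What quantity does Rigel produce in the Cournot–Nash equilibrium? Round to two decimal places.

A representative firm's profit is π_i = q_i(433 - 4Q) - 105q_i.
First-order condition (treating rivals' output as given): 328 - 8q_i - 4·Σ_{j≠i} q_j = 0.
By symmetry each firm produces the same amount; substituting Σ_{j≠i} q_j = 3q_i yields q_i = 328/20 = 82/5.

16.40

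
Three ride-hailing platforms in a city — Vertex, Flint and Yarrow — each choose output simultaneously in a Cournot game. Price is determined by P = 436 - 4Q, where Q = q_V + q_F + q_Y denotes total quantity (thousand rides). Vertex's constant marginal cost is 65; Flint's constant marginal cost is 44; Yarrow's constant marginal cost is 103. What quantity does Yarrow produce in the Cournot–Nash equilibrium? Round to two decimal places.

14.75

Vertex's profit: π_V = (436 - 4Q)q_V - (65q_V). Setting ∂π_V/∂q_V = 0: 371 - 8q_V - 4(q_F + q_Y) = 0.
Flint's profit: π_F = (436 - 4Q)q_F - (44q_F). Setting ∂π_F/∂q_F = 0: 392 - 8q_F - 4(q_V + q_Y) = 0.
Yarrow's profit: π_Y = (436 - 4Q)q_Y - (103q_Y). Setting ∂π_Y/∂q_Y = 0: 333 - 8q_Y - 4(q_V + q_F) = 0.
Summing all 3 equations gives 1096 − 16Q = 0, hence Q = 137/2.
Back-substituting: q_V = (371 − 274)/4 = 97/4, q_F = (392 − 274)/4 = 59/2, q_Y = (333 − 274)/4 = 59/4.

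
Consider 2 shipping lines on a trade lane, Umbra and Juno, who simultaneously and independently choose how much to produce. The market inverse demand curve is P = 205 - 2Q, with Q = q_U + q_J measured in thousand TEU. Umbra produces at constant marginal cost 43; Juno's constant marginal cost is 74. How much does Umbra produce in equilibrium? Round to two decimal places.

32.17

Umbra's profit: π_U = (205 - 2Q)q_U - (43q_U). Setting ∂π_U/∂q_U = 0: 162 - 4q_U - 2(q_J) = 0.
Juno's first-order condition: 131 - 4q_J - 2(q_U) = 0.
Best responses: q_U = (162 - 2q_J)/4, q_J = (131 - 2q_U)/4.
Solving the pair: q_U = 193/6, q_J = 50/3.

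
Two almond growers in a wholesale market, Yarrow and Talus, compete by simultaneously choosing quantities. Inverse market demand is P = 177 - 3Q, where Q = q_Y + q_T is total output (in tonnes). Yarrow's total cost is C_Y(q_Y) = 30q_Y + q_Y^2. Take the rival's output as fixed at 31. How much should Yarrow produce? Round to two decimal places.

6.75

With the rival's output fixed at 31, Yarrow's profit is π_Y = (177 - 3·31 - 3q_Y)q_Y - (30q_Y + q_Y²) = (84 - 3q_Y)q_Y - (30q_Y + q_Y²).
∂π_Y/∂q_Y = 54 - 8q_Y = 0, so q_Y = 27/4.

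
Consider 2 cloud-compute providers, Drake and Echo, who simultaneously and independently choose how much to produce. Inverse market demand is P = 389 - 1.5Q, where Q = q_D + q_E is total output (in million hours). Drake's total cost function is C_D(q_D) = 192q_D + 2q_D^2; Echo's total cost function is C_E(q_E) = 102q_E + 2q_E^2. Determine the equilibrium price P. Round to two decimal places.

Drake's profit: π_D = (389 - 1.5Q)q_D - (192q_D + 2q_D²). Setting ∂π_D/∂q_D = 0: 197 - 7q_D - (3/2)(q_E) = 0.
Echo's first-order condition: 287 - 7q_E - (3/2)(q_D) = 0.
Rearranging gives the reaction functions q_D = (197 - (3/2)q_E)/7 and q_E = (287 - (3/2)q_D)/7.
Solving the pair: q_D = 20.2888, q_E = 36.6524.
Total output Q = 968/17, so price P = 389 - (3/2)·(968/17) = 303.5882.

303.59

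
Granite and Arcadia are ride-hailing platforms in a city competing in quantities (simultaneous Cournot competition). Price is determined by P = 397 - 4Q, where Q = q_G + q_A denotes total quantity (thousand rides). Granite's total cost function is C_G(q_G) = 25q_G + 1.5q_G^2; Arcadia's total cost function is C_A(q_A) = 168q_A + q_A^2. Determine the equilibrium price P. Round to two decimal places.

233.81

Granite's profit: π_G = (397 - 4Q)q_G - (25q_G + (3/2)q_G²). Setting ∂π_G/∂q_G = 0: 372 - 11q_G - 4(q_A) = 0.
Arcadia's first-order condition: 229 - 10q_A - 4(q_G) = 0.
Rearranging gives the reaction functions q_G = (372 - 4q_A)/11 and q_A = (229 - 4q_G)/10.
Substituting one into the other gives q_G = 1402/47 and q_A = 1031/94.
Total output Q = 40.7979, so price P = 397 - 4·40.7979 = 233.8085.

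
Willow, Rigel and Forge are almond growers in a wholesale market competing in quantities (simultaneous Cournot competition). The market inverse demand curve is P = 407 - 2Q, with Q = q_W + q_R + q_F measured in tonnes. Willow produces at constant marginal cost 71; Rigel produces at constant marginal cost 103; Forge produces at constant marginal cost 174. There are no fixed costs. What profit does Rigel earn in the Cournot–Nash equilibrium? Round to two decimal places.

3676.53

Willow's profit: π_W = (407 - 2Q)q_W - (71q_W). Setting ∂π_W/∂q_W = 0: 336 - 4q_W - 2(q_R + q_F) = 0.
Rigel's profit: π_R = (407 - 2Q)q_R - (103q_R). Setting ∂π_R/∂q_R = 0: 304 - 4q_R - 2(q_W + q_F) = 0.
Forge's first-order condition: 233 - 4q_F - 2(q_W + q_R) = 0.
Adding the 3 conditions: 873 − 4Q − 4Q = 0, i.e. Q = 873/8.
Back-substituting: q_W = (336 − 873/4)/2 = 471/8, q_R = (304 − 873/4)/2 = 343/8, q_F = (233 − 873/4)/2 = 59/8.
Price P = 407 - 2·(873/8) = 755/4.
Rigel's profit: (755/4 - 103)·(343/8) = 3676.5313.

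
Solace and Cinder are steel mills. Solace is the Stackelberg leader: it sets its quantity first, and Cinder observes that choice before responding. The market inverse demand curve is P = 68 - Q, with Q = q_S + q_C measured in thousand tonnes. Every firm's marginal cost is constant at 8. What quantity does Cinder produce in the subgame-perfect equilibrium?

15

Solve by backward induction. Given q_S, the follower Cinder maximises π_C = (68 - q_S - q_C)q_C - 8q_C.
Follower FOC: 60 - q_S - 2q_C = 0, so q_C(q_S) = (60 - q_S)/2.
The leader anticipates this reaction. Substituting into P = 68 - Q gives P = 38 - (1/2)q_S, so π_S = (38 - (1/2)q_S)q_S - 8q_S.
The leader's first-order condition 30 - q_S = 0 yields q_S = 30.
Then q_C = (60 - 30)/2 = 15.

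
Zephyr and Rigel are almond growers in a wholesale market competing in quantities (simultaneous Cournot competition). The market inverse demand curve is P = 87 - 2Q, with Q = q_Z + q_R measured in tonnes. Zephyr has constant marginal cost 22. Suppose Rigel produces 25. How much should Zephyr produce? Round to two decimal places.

3.75

With the rival's output fixed at 25, Zephyr's profit is π_Z = (87 - 2·25 - 2q_Z)q_Z - (22q_Z) = (37 - 2q_Z)q_Z - (22q_Z).
∂π_Z/∂q_Z = 15 - 4q_Z = 0, so q_Z = 15/4.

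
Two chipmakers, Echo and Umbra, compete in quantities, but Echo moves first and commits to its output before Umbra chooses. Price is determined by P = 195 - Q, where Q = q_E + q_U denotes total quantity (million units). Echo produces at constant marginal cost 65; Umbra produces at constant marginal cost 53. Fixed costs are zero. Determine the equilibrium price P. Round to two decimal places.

Solve by backward induction. Given q_E, the follower Umbra maximises π_U = (195 - q_E - q_U)q_U - 53q_U.
Follower FOC: 142 - q_E - 2q_U = 0, so q_U(q_E) = (142 - q_E)/2.
Echo substitutes q_U(q_E) into its own profit: π_E = q_E(195 - q_E - (142 - q_E)/2) - 65q_E = (124 - (1/2)q_E)q_E - 65q_E.
The leader's first-order condition 59 - q_E = 0 yields q_E = 59.
Then q_U = (142 - 59)/2 = 83/2.
Total output Q = 201/2, so price P = 195 - 201/2 = 189/2.

94.50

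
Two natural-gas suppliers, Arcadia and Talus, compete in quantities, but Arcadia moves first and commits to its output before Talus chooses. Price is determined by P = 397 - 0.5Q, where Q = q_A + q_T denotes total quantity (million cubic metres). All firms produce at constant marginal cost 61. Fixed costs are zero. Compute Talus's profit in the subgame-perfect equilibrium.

14112

Solve by backward induction. Given q_A, the follower Talus maximises π_T = (397 - (1/2)q_A - (1/2)q_T)q_T - 61q_T.
Setting the follower's marginal profit to zero, 336 - (1/2)q_A - q_T = 0, i.e. q_T = (336 - (1/2)q_A).
Arcadia substitutes q_T(q_A) into its own profit: π_A = q_A(397 - (1/2)q_A - (336 - (1/2)q_A)/2) - 61q_A = (229 - (1/4)q_A)q_A - 61q_A.
Maximising: ∂π_A/∂q_A = 168 - (1/2)q_A = 0, giving q_A = 336.
Then q_T = (336 - (1/2)·336) = 168.
Price P = 397 - (1/2)·504 = 145.
Talus's profit: (145 - 61)·168 = 14112.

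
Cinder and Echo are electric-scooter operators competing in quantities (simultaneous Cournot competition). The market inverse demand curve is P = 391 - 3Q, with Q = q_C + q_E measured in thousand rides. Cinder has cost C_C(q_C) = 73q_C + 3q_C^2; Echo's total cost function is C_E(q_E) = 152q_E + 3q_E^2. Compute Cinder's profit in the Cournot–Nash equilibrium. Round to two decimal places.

3161.75

Cinder's profit: π_C = (391 - 3Q)q_C - (73q_C + 3q_C²). Setting ∂π_C/∂q_C = 0: 318 - 12q_C - 3(q_E) = 0.
Echo's first-order condition: 239 - 12q_E - 3(q_C) = 0.
So q_C = (318 - 3q_E)/12 and q_E = (239 - 3q_C)/12.
Solving the pair: q_C = 1033/45, q_E = 638/45.
Price P = 391 - 3·(557/15) = 1398/5.
Cinder's profit: (1398/5)·(1033/45) - 73·(1033/45) - 3(1033/45)² = 3161.7452.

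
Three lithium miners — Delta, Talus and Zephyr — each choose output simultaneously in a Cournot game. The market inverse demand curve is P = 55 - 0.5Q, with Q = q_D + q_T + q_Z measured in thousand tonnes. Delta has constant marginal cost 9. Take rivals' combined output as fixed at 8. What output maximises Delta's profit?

With rivals' combined output fixed at 8, Delta's profit is π_D = (55 - (1/2)·8 - (1/2)q_D)q_D - (9q_D) = (51 - (1/2)q_D)q_D - (9q_D).
∂π_D/∂q_D = 42 - q_D = 0, so q_D = 42.

42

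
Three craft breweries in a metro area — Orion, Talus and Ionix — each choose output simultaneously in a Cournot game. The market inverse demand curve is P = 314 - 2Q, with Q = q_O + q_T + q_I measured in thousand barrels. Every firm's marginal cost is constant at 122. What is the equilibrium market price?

170

Each firm earns π_i = (314 - 2Q)q_i - 122q_i.
First-order condition (treating rivals' output as given): 192 - 4q_i - 2·Σ_{j≠i} q_j = 0.
With identical firms every q_j equals q_i, so Σ_{j≠i} q_j = 2q_i and 192 = 8q_i, giving q_i = 24.
Total output Q = 72, so price P = 314 - 2·72 = 170.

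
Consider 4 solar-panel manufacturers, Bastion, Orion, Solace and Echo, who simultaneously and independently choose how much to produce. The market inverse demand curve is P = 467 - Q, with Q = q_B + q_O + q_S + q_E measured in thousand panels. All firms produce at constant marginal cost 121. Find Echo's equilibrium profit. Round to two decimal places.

4788.64

A representative firm's profit is π_i = q_i(467 - Q) - 121q_i.
First-order condition (treating rivals' output as given): 346 - 2q_i - Σ_{j≠i} q_j = 0.
With identical firms every q_j equals q_i, so Σ_{j≠i} q_j = 3q_i and 346 = 5q_i, giving q_i = 346/5.
Price P = 467 - 1384/5 = 951/5.
Echo's profit: (951/5 - 121)·(346/5) = 4788.6400.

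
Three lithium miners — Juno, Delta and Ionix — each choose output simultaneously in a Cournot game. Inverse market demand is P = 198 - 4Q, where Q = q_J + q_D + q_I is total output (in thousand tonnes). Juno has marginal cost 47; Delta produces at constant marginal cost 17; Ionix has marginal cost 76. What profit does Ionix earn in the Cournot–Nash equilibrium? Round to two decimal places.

Juno's profit: π_J = (198 - 4Q)q_J - (47q_J). Setting ∂π_J/∂q_J = 0: 151 - 8q_J - 4(q_D + q_I) = 0.
Delta's first-order condition: 181 - 8q_D - 4(q_J + q_I) = 0.
Ionix's first-order condition: 122 - 8q_I - 4(q_J + q_D) = 0.
Adding the 3 conditions: 454 − 8Q − 8Q = 0, i.e. Q = 227/8.
Back-substituting: q_J = (151 − 227/2)/4 = 75/8, q_D = (181 − 227/2)/4 = 135/8, q_I = (122 − 227/2)/4 = 17/8.
Price P = 198 - 4·(227/8) = 169/2.
Ionix's profit: (169/2 - 76)·(17/8) = 289/16.

18.06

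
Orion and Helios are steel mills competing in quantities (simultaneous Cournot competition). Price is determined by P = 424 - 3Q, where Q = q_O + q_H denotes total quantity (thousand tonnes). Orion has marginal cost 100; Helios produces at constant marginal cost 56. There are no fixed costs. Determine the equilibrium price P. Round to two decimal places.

193.33

Orion's profit: π_O = (424 - 3Q)q_O - (100q_O). Setting ∂π_O/∂q_O = 0: 324 - 6q_O - 3(q_H) = 0.
Helios's profit: π_H = (424 - 3Q)q_H - (56q_H). Setting ∂π_H/∂q_H = 0: 368 - 6q_H - 3(q_O) = 0.
Rearranging gives the reaction functions q_O = (324 - 3q_H)/6 and q_H = (368 - 3q_O)/6.
Solving the pair: q_O = 280/9, q_H = 412/9.
Total output Q = 692/9, so price P = 424 - 3·(692/9) = 580/3.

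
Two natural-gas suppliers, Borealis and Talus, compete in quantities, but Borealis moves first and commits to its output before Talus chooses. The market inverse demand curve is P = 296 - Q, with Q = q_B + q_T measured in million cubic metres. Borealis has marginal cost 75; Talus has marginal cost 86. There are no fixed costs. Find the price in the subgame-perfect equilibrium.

133

Solve by backward induction. Given q_B, the follower Talus maximises π_T = (296 - q_B - q_T)q_T - 86q_T.
Follower FOC: 210 - q_B - 2q_T = 0, so q_T(q_B) = (210 - q_B)/2.
Borealis substitutes q_T(q_B) into its own profit: π_B = q_B(296 - q_B - (210 - q_B)/2) - 75q_B = (191 - (1/2)q_B)q_B - 75q_B.
The leader's first-order condition 116 - q_B = 0 yields q_B = 116.
Then q_T = (210 - 116)/2 = 47.
Total output Q = 163, so price P = 296 - 163 = 133.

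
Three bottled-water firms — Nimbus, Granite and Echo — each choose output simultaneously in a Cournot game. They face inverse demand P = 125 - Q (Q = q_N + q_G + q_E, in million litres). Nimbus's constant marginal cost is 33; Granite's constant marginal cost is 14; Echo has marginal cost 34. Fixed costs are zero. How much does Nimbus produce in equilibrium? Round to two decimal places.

18.50

Nimbus's profit: π_N = (125 - Q)q_N - (33q_N). Setting ∂π_N/∂q_N = 0: 92 - 2q_N - (q_G + q_E) = 0.
Granite's first-order condition: 111 - 2q_G - (q_N + q_E) = 0.
Echo's first-order condition: 91 - 2q_E - (q_N + q_G) = 0.
Adding the 3 first-order conditions: 294 − 4Q = 0, so Q = 147/2.
Back-substituting: q_N = (92 − 147/2) = 37/2, q_G = (111 − 147/2) = 75/2, q_E = (91 − 147/2) = 35/2.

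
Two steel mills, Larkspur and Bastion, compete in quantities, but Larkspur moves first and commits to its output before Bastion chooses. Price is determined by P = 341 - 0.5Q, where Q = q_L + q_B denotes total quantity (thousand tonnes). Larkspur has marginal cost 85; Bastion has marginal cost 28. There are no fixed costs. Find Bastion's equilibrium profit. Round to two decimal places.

22791.13

The follower Bastion best-responds to any q_L: π_B = (341 - 0.5Q)q_B - 28q_B.
Follower FOC: 313 - (1/2)q_L - q_B = 0, so q_B(q_L) = (313 - (1/2)q_L).
The leader anticipates this reaction. Substituting into P = 341 - 0.5Q gives P = 369/2 - (1/4)q_L, so π_L = (369/2 - (1/4)q_L)q_L - 85q_L.
Leader FOC: 199/2 - (1/2)q_L = 0, so q_L = 199.
Then q_B = (313 - (1/2)·199) = 427/2.
Price P = 341 - (1/2)·(825/2) = 539/4.
Bastion's profit: (539/4 - 28)·(427/2) = 22791.1250.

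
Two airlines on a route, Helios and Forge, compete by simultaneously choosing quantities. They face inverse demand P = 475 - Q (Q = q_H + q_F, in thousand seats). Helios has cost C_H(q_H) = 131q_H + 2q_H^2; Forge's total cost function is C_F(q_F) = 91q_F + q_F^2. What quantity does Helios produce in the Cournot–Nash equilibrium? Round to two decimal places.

43.13

Helios's profit: π_H = (475 - Q)q_H - (131q_H + 2q_H²). Setting ∂π_H/∂q_H = 0: 344 - 6q_H - (q_F) = 0.
Forge's profit: π_F = (475 - Q)q_F - (91q_F + q_F²). Setting ∂π_F/∂q_F = 0: 384 - 4q_F - (q_H) = 0.
So q_H = (344 - q_F)/6 and q_F = (384 - q_H)/4.
Substituting one into the other gives q_H = 992/23 and q_F = 1960/23.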